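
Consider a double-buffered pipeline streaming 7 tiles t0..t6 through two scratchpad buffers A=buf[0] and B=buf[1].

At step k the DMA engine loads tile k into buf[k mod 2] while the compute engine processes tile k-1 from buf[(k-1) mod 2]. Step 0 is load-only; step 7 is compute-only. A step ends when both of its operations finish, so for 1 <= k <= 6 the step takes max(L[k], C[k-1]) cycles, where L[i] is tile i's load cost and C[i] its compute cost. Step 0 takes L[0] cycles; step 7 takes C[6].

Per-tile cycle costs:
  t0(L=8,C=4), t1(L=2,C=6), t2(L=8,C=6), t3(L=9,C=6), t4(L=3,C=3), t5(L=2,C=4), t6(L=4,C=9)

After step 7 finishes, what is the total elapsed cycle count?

end_cycle[7] = 51

step 0: L[0]=8 → dur=8, Σ=8 | A=load:t0 B=idle [load-only]
step 1: L[1]=2 C[0]=4 → dur=4, Σ=12 | A=compute:t0 B=load:t1 [compute-bound]
step 2: L[2]=8 C[1]=6 → dur=8, Σ=20 | A=load:t2 B=compute:t1 [load-bound]
step 3: L[3]=9 C[2]=6 → dur=9, Σ=29 | A=compute:t2 B=load:t3 [load-bound]
step 4: L[4]=3 C[3]=6 → dur=6, Σ=35 | A=load:t4 B=compute:t3 [compute-bound]
step 5: L[5]=2 C[4]=3 → dur=3, Σ=38 | A=compute:t4 B=load:t5 [compute-bound]
step 6: L[6]=4 C[5]=4 → dur=4, Σ=42 | A=load:t6 B=compute:t5 [tied]
step 7: C[6]=9 → dur=9, Σ=51 | A=compute:t6 B=idle [compute-only]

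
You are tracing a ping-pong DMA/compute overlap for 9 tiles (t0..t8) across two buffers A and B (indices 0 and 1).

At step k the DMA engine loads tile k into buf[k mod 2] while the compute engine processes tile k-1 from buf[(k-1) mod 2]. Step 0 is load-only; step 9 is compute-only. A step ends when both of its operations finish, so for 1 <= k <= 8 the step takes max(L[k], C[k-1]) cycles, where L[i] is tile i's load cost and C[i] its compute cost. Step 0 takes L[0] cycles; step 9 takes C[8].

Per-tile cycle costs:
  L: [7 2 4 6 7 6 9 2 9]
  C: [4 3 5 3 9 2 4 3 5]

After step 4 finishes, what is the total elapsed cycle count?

end_cycle[4] = 28

  0. 7=7c; end=7; A:t0 B:-
  1. max(2,4)=4c; end=11; A:t0 B:t1
  2. max(4,3)=4c; end=15; A:t2 B:t1
  3. max(6,5)=6c; end=21; A:t2 B:t3
  4. max(7,3)=7c; end=28; A:t4 B:t3
  5. max(6,9)=9c; end=37; A:t4 B:t5
  6. max(9,2)=9c; end=46; A:t6 B:t5
  7. max(2,4)=4c; end=50; A:t6 B:t7
  8. max(9,3)=9c; end=59; A:t8 B:t7
  9. 5=5c; end=64; A:t8 B:t7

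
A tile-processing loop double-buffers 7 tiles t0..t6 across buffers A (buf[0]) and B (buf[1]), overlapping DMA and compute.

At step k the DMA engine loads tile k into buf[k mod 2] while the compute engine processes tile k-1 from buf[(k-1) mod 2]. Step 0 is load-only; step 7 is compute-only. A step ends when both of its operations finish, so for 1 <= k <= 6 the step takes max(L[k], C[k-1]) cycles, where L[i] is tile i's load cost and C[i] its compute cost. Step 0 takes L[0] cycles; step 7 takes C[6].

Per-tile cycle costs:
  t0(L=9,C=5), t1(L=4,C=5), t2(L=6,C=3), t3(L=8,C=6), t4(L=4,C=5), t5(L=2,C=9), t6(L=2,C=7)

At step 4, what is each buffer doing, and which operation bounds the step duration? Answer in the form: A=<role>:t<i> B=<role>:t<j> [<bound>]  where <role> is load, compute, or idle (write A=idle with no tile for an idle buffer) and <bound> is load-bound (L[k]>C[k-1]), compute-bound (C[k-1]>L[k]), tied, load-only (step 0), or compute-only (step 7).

step 4: A=load:t4 B=compute:t3 [compute-bound]

step 0: L[0]=9 → dur=9, Σ=9 | A=load:t0 B=idle [load-only]
step 1: L[1]=4 C[0]=5 → dur=5, Σ=14 | A=compute:t0 B=load:t1 [compute-bound]
step 2: L[2]=6 C[1]=5 → dur=6, Σ=20 | A=load:t2 B=compute:t1 [load-bound]
step 3: L[3]=8 C[2]=3 → dur=8, Σ=28 | A=compute:t2 B=load:t3 [load-bound]
step 4: L[4]=4 C[3]=6 → dur=6, Σ=34 | A=load:t4 B=compute:t3 [compute-bound]
step 5: L[5]=2 C[4]=5 → dur=5, Σ=39 | A=compute:t4 B=load:t5 [compute-bound]
step 6: L[6]=2 C[5]=9 → dur=9, Σ=48 | A=load:t6 B=compute:t5 [compute-bound]
step 7: C[6]=7 → dur=7, Σ=55 | A=compute:t6 B=idle [compute-only]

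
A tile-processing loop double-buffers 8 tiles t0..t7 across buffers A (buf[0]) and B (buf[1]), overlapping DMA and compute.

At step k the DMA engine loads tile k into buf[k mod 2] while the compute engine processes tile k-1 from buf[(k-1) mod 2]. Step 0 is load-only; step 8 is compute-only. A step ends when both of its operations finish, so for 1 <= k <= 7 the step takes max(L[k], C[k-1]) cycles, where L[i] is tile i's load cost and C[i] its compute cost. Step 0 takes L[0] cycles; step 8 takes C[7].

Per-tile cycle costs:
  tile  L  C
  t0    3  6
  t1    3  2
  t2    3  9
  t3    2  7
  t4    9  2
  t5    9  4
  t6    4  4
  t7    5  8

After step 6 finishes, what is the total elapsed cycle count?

end_cycle[6] = 43

[0] DMA t0→A (3c) ∥ CU idle ⇒ 3c, clock 3
[1] DMA t1→B (3c) ∥ CU A:t0 (6c) ⇒ 6c, clock 9
[2] DMA t2→A (3c) ∥ CU B:t1 (2c) ⇒ 3c, clock 12
[3] DMA t3→B (2c) ∥ CU A:t2 (9c) ⇒ 9c, clock 21
[4] DMA t4→A (9c) ∥ CU B:t3 (7c) ⇒ 9c, clock 30
[5] DMA t5→B (9c) ∥ CU A:t4 (2c) ⇒ 9c, clock 39
[6] DMA t6→A (4c) ∥ CU B:t5 (4c) ⇒ 4c, clock 43
[7] DMA t7→B (5c) ∥ CU A:t6 (4c) ⇒ 5c, clock 48
[8] DMA idle ∥ CU B:t7 (8c) ⇒ 8c, clock 56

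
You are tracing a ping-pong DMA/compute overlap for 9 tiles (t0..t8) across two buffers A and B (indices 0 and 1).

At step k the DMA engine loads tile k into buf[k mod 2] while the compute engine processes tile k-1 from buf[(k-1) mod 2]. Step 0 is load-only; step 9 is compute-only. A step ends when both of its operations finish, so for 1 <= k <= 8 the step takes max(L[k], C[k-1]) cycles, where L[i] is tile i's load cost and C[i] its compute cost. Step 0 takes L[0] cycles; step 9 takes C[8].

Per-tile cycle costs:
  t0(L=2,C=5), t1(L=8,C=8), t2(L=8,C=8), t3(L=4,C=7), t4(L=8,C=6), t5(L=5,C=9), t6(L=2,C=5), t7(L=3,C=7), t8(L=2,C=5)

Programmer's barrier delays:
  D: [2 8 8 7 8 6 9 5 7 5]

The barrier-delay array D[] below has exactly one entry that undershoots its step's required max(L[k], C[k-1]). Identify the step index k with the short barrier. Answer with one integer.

[0] required=L[0]=2=2 vs D=2 ok
[1] required=max(L[1]=8,C[0]=5)=8 vs D=8 ok
[2] required=max(L[2]=8,C[1]=8)=8 vs D=8 ok
[3] required=max(L[3]=4,C[2]=8)=8 vs D=7 SHORT
[4] required=max(L[4]=8,C[3]=7)=8 vs D=8 ok
[5] required=max(L[5]=5,C[4]=6)=6 vs D=6 ok
[6] required=max(L[6]=2,C[5]=9)=9 vs D=9 ok
[7] required=max(L[7]=3,C[6]=5)=5 vs D=5 ok
[8] required=max(L[8]=2,C[7]=7)=7 vs D=7 ok
[9] required=C[8]=5=5 vs D=5 ok

hazard at step 3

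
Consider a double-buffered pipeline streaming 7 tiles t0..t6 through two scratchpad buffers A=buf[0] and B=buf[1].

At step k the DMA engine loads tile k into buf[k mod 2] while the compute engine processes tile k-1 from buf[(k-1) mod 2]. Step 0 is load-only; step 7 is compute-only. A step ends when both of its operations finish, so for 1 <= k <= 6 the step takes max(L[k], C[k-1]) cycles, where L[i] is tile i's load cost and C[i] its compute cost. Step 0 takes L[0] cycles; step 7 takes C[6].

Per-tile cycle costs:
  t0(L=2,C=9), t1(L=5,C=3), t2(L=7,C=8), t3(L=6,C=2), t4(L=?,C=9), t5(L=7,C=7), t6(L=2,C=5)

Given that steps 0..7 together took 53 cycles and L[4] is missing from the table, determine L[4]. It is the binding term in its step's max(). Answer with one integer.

L[4] = 6

step 0 | dur = L[0]=2 = 2
step 1 | dur = max(L[1]=5, C[0]=9) = 9
step 2 | dur = max(L[2]=7, C[1]=3) = 7
step 3 | dur = max(L[3]=6, C[2]=8) = 8
step 4 | dur = max(L[4]=?, C[3]=2) = L[4]  (unknown; binding)
step 5 | dur = max(L[5]=7, C[4]=9) = 9
step 6 | dur = max(L[6]=2, C[5]=7) = 7
step 7 | dur = C[6]=5 = 5
sum of known step durations = 47
dur[4] = total - known = 53 - 47 = 6
L[4] is the binding max in step 4, so L[4] = dur[4] = 6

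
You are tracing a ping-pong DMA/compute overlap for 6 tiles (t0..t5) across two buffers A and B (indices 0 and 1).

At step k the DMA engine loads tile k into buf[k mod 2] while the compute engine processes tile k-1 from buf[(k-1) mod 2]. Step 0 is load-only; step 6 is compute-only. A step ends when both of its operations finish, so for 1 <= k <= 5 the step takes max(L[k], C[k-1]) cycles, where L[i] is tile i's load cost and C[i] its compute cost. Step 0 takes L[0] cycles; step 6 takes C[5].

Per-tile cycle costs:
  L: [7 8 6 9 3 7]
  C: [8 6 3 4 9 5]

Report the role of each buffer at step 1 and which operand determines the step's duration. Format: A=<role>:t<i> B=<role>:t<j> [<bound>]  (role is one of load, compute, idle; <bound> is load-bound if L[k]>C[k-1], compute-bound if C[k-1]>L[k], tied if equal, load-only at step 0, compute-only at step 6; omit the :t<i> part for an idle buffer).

step 1: A=compute:t0 B=load:t1 [tied]

[0] DMA t0→A (7c) ∥ CU idle ⇒ 7c, clock 7
[1] DMA t1→B (8c) ∥ CU A:t0 (8c) ⇒ 8c, clock 15
[2] DMA t2→A (6c) ∥ CU B:t1 (6c) ⇒ 6c, clock 21
[3] DMA t3→B (9c) ∥ CU A:t2 (3c) ⇒ 9c, clock 30
[4] DMA t4→A (3c) ∥ CU B:t3 (4c) ⇒ 4c, clock 34
[5] DMA t5→B (7c) ∥ CU A:t4 (9c) ⇒ 9c, clock 43
[6] DMA idle ∥ CU B:t5 (5c) ⇒ 5c, clock 48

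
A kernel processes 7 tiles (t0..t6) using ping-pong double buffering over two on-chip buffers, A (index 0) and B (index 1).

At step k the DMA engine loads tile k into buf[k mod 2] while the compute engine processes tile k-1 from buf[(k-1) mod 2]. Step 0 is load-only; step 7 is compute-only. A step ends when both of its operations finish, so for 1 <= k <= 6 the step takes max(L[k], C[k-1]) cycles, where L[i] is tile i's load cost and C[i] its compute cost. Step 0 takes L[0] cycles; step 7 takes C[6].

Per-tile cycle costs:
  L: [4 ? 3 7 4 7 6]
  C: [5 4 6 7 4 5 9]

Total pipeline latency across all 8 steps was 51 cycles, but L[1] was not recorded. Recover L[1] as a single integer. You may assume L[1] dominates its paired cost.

L[1] = 7

step 0 → dur = L[0]=4 = 4
step 1 → dur = max(L[1]=?, C[0]=5) = L[1]  (unknown; binding)
step 2 → dur = max(L[2]=3, C[1]=4) = 4
step 3 → dur = max(L[3]=7, C[2]=6) = 7
step 4 → dur = max(L[4]=4, C[3]=7) = 7
step 5 → dur = max(L[5]=7, C[4]=4) = 7
step 6 → dur = max(L[6]=6, C[5]=5) = 6
step 7 → dur = C[6]=9 = 9
sum of known step durations = 44
dur[1] = total - known = 51 - 44 = 7
L[1] is the binding max in step 1, so L[1] = dur[1] = 7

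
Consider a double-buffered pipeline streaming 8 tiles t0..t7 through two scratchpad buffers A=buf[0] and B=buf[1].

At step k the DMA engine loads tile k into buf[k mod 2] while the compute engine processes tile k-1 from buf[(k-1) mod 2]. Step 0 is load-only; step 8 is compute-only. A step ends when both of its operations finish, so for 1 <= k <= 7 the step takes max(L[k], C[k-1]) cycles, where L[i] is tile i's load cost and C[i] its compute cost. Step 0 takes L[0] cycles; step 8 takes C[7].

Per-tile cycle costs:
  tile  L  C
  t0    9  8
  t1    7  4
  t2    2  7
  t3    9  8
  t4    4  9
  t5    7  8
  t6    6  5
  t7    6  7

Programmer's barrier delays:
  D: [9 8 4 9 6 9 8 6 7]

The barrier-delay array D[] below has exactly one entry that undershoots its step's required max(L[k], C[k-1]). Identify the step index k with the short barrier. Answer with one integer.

hazard at step 4

[0] required=L[0]=9=9 vs D=9 ok
[1] required=max(L[1]=7,C[0]=8)=8 vs D=8 ok
[2] required=max(L[2]=2,C[1]=4)=4 vs D=4 ok
[3] required=max(L[3]=9,C[2]=7)=9 vs D=9 ok
[4] required=max(L[4]=4,C[3]=8)=8 vs D=6 SHORT
[5] required=max(L[5]=7,C[4]=9)=9 vs D=9 ok
[6] required=max(L[6]=6,C[5]=8)=8 vs D=8 ok
[7] required=max(L[7]=6,C[6]=5)=6 vs D=6 ok
[8] required=C[7]=7=7 vs D=7 ok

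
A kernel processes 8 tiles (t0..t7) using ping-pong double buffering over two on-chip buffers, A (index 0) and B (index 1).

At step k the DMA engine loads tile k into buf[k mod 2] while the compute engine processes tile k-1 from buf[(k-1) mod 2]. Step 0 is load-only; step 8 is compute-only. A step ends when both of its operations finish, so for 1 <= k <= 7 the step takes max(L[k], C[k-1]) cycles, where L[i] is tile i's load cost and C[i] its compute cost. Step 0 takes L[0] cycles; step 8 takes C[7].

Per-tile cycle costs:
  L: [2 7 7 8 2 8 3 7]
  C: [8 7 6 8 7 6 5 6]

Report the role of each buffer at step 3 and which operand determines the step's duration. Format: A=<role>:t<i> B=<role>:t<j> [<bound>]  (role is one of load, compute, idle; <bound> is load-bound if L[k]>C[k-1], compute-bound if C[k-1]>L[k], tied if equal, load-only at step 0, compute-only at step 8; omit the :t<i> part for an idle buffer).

[0] DMA t0→A (2c) ∥ CU idle ⇒ 2c, clock 2
[1] DMA t1→B (7c) ∥ CU A:t0 (8c) ⇒ 8c, clock 10
[2] DMA t2→A (7c) ∥ CU B:t1 (7c) ⇒ 7c, clock 17
[3] DMA t3→B (8c) ∥ CU A:t2 (6c) ⇒ 8c, clock 25
[4] DMA t4→A (2c) ∥ CU B:t3 (8c) ⇒ 8c, clock 33
[5] DMA t5→B (8c) ∥ CU A:t4 (7c) ⇒ 8c, clock 41
[6] DMA t6→A (3c) ∥ CU B:t5 (6c) ⇒ 6c, clock 47
[7] DMA t7→B (7c) ∥ CU A:t6 (5c) ⇒ 7c, clock 54
[8] DMA idle ∥ CU B:t7 (6c) ⇒ 6c, clock 60

step 3: A=compute:t2 B=load:t3 [load-bound]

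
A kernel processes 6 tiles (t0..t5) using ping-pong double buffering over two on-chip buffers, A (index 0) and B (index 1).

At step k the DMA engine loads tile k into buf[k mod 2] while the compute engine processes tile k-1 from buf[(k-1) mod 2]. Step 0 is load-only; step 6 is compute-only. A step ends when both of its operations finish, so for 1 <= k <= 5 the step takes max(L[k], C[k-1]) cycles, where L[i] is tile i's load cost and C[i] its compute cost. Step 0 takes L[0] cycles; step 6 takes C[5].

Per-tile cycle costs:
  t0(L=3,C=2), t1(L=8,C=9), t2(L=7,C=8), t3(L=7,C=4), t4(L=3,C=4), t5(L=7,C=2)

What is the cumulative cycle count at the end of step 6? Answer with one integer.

end_cycle[6] = 41

k=0 load=t0/3c comp=- wait=3 total=3
k=1 load=t1/8c comp=t0/2c wait=8 total=11
k=2 load=t2/7c comp=t1/9c wait=9 total=20
k=3 load=t3/7c comp=t2/8c wait=8 total=28
k=4 load=t4/3c comp=t3/4c wait=4 total=32
k=5 load=t5/7c comp=t4/4c wait=7 total=39
k=6 load=- comp=t5/2c wait=2 total=41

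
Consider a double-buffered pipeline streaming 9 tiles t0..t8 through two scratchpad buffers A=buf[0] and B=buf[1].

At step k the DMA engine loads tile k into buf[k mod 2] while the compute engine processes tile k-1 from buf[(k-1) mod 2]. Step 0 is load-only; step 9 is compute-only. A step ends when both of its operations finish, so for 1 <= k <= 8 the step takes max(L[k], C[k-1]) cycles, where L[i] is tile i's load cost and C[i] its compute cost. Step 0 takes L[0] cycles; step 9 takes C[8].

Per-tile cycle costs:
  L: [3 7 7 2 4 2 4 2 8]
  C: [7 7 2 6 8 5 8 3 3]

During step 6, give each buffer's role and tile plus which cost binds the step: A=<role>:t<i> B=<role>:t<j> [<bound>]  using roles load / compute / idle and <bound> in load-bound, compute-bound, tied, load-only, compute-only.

  0. 3=3c; end=3; A:t0 B:-
  1. max(7,7)=7c; end=10; A:t0 B:t1
  2. max(7,7)=7c; end=17; A:t2 B:t1
  3. max(2,2)=2c; end=19; A:t2 B:t3
  4. max(4,6)=6c; end=25; A:t4 B:t3
  5. max(2,8)=8c; end=33; A:t4 B:t5
  6. max(4,5)=5c; end=38; A:t6 B:t5
  7. max(2,8)=8c; end=46; A:t6 B:t7
  8. max(8,3)=8c; end=54; A:t8 B:t7
  9. 3=3c; end=57; A:t8 B:t7

step 6: A=load:t6 B=compute:t5 [compute-bound]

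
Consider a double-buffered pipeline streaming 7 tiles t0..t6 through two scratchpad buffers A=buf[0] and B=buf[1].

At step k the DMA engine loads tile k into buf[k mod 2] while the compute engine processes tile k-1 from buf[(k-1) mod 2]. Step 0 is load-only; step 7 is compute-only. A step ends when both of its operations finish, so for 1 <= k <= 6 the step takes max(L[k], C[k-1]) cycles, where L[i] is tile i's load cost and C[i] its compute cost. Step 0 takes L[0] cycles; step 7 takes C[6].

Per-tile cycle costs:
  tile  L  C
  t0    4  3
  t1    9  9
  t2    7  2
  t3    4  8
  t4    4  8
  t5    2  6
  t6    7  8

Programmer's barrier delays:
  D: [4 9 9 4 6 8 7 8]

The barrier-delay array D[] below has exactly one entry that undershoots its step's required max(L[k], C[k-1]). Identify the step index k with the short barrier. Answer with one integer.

hazard at step 4

step 0: need L[0]=4 = 4; D[0]=4 ok
step 1: need max(L[1]=9,C[0]=3) = 9; D[1]=9 ok
step 2: need max(L[2]=7,C[1]=9) = 9; D[2]=9 ok
step 3: need max(L[3]=4,C[2]=2) = 4; D[3]=4 ok
step 4: need max(L[4]=4,C[3]=8) = 8; D[4]=6 SHORT
step 5: need max(L[5]=2,C[4]=8) = 8; D[5]=8 ok
step 6: need max(L[6]=7,C[5]=6) = 7; D[6]=7 ok
step 7: need C[6]=8 = 8; D[7]=8 ok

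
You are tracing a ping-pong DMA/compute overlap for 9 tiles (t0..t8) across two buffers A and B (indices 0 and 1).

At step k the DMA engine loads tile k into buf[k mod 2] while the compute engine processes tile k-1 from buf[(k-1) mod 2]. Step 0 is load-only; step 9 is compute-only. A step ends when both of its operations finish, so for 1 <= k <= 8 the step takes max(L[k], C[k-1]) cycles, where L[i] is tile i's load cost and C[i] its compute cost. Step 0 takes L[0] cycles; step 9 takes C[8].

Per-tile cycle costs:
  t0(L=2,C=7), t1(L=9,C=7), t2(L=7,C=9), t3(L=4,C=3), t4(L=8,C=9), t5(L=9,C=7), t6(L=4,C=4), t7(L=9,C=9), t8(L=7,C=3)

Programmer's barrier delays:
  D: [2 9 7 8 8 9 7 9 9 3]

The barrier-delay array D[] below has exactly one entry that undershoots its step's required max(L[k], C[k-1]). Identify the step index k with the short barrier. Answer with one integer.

step 0: need L[0]=2 = 2; D[0]=2 ok
step 1: need max(L[1]=9,C[0]=7) = 9; D[1]=9 ok
step 2: need max(L[2]=7,C[1]=7) = 7; D[2]=7 ok
step 3: need max(L[3]=4,C[2]=9) = 9; D[3]=8 SHORT
step 4: need max(L[4]=8,C[3]=3) = 8; D[4]=8 ok
step 5: need max(L[5]=9,C[4]=9) = 9; D[5]=9 ok
step 6: need max(L[6]=4,C[5]=7) = 7; D[6]=7 ok
step 7: need max(L[7]=9,C[6]=4) = 9; D[7]=9 ok
step 8: need max(L[8]=7,C[7]=9) = 9; D[8]=9 ok
step 9: need C[8]=3 = 3; D[9]=3 ok

hazard at step 3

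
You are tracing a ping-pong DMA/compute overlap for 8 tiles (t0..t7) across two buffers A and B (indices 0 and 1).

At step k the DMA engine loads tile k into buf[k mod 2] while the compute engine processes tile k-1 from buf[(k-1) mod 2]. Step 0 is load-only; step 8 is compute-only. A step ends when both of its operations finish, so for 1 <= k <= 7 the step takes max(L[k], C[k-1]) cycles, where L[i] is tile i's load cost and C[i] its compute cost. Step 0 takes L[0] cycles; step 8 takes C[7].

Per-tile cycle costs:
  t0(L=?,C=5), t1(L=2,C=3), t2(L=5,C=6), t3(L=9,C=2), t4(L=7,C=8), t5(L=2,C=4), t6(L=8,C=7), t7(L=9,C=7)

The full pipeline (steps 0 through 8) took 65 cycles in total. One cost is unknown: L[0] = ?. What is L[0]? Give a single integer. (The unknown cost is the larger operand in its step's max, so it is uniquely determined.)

L[0] = 7

step 0 | dur = L[0]=? = L[0]  (unknown; binding)
step 1 | dur = max(L[1]=2, C[0]=5) = 5
step 2 | dur = max(L[2]=5, C[1]=3) = 5
step 3 | dur = max(L[3]=9, C[2]=6) = 9
step 4 | dur = max(L[4]=7, C[3]=2) = 7
step 5 | dur = max(L[5]=2, C[4]=8) = 8
step 6 | dur = max(L[6]=8, C[5]=4) = 8
step 7 | dur = max(L[7]=9, C[6]=7) = 9
step 8 | dur = C[7]=7 = 7
sum of known step durations = 58
dur[0] = total - known = 65 - 58 = 7
L[0] is the binding max in step 0, so L[0] = dur[0] = 7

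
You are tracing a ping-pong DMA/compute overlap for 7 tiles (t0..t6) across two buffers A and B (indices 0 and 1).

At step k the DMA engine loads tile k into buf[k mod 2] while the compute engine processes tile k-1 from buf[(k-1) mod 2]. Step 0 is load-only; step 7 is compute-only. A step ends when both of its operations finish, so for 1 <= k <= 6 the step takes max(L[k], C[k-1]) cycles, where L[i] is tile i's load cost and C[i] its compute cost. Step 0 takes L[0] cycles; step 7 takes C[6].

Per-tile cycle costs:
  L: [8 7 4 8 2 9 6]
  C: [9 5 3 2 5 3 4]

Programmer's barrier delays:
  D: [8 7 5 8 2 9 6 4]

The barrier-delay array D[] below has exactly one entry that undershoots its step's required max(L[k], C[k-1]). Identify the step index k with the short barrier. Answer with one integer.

hazard at step 1

[0] required=L[0]=8=8 vs D=8 ok
[1] required=max(L[1]=7,C[0]=9)=9 vs D=7 SHORT
[2] required=max(L[2]=4,C[1]=5)=5 vs D=5 ok
[3] required=max(L[3]=8,C[2]=3)=8 vs D=8 ok
[4] required=max(L[4]=2,C[3]=2)=2 vs D=2 ok
[5] required=max(L[5]=9,C[4]=5)=9 vs D=9 ok
[6] required=max(L[6]=6,C[5]=3)=6 vs D=6 ok
[7] required=C[6]=4=4 vs D=4 ok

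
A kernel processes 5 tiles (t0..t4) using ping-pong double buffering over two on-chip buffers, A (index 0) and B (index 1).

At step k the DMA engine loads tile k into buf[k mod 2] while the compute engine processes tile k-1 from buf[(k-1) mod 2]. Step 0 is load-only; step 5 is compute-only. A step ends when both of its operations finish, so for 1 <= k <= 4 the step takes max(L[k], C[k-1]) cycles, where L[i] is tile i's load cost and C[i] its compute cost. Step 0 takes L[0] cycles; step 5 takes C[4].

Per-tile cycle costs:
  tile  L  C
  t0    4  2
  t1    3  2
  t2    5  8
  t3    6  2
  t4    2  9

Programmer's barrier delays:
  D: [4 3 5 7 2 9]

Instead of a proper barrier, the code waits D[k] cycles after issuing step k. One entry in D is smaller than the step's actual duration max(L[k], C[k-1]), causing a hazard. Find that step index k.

hazard at step 3

step 0: need L[0]=4 = 4; D[0]=4 ok
step 1: need max(L[1]=3,C[0]=2) = 3; D[1]=3 ok
step 2: need max(L[2]=5,C[1]=2) = 5; D[2]=5 ok
step 3: need max(L[3]=6,C[2]=8) = 8; D[3]=7 SHORT
step 4: need max(L[4]=2,C[3]=2) = 2; D[4]=2 ok
step 5: need C[4]=9 = 9; D[5]=9 ok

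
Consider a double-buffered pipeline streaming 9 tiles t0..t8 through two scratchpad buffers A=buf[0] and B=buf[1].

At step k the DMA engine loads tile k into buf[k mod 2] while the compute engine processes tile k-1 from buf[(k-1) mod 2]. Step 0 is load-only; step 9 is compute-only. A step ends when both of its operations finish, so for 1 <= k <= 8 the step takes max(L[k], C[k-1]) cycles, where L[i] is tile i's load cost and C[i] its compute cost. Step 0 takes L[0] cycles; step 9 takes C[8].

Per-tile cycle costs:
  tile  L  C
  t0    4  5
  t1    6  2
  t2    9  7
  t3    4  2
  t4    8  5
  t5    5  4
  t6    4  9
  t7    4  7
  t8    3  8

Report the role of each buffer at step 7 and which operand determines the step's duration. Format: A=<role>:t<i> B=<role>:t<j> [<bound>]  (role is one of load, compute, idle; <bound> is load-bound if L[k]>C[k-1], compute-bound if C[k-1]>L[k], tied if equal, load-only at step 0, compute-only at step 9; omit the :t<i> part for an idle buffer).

k=0 load=t0/4c comp=- wait=4 total=4
k=1 load=t1/6c comp=t0/5c wait=6 total=10
k=2 load=t2/9c comp=t1/2c wait=9 total=19
k=3 load=t3/4c comp=t2/7c wait=7 total=26
k=4 load=t4/8c comp=t3/2c wait=8 total=34
k=5 load=t5/5c comp=t4/5c wait=5 total=39
k=6 load=t6/4c comp=t5/4c wait=4 total=43
k=7 load=t7/4c comp=t6/9c wait=9 total=52
k=8 load=t8/3c comp=t7/7c wait=7 total=59
k=9 load=- comp=t8/8c wait=8 total=67

step 7: A=compute:t6 B=load:t7 [compute-bound]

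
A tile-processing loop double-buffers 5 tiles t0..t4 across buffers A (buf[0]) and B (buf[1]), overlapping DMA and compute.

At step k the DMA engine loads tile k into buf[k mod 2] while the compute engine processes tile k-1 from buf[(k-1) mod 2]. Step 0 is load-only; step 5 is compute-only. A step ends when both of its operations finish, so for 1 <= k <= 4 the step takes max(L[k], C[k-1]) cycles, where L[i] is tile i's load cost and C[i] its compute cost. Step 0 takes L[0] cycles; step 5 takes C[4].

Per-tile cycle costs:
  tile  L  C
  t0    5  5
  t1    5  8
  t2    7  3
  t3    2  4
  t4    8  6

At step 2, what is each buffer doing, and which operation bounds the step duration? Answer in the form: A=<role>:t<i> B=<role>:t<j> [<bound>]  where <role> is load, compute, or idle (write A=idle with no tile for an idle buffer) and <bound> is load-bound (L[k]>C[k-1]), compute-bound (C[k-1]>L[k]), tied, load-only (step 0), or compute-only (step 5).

k=0 load=t0/5c comp=- wait=5 total=5
k=1 load=t1/5c comp=t0/5c wait=5 total=10
k=2 load=t2/7c comp=t1/8c wait=8 total=18
k=3 load=t3/2c comp=t2/3c wait=3 total=21
k=4 load=t4/8c comp=t3/4c wait=8 total=29
k=5 load=- comp=t4/6c wait=6 total=35

step 2: A=load:t2 B=compute:t1 [compute-bound]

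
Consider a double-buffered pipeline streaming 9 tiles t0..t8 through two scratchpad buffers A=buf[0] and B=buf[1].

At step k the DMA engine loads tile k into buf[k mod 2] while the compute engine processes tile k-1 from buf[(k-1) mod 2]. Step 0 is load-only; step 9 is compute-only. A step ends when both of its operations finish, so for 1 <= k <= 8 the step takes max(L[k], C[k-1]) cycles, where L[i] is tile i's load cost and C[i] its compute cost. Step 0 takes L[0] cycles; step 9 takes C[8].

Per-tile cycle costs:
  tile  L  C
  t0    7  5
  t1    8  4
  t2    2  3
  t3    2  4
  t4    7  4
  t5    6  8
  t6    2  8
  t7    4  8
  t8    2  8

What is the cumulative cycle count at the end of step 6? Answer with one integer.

end_cycle[6] = 43

[0] DMA t0→A (7c) ∥ CU idle ⇒ 7c, clock 7
[1] DMA t1→B (8c) ∥ CU A:t0 (5c) ⇒ 8c, clock 15
[2] DMA t2→A (2c) ∥ CU B:t1 (4c) ⇒ 4c, clock 19
[3] DMA t3→B (2c) ∥ CU A:t2 (3c) ⇒ 3c, clock 22
[4] DMA t4→A (7c) ∥ CU B:t3 (4c) ⇒ 7c, clock 29
[5] DMA t5→B (6c) ∥ CU A:t4 (4c) ⇒ 6c, clock 35
[6] DMA t6→A (2c) ∥ CU B:t5 (8c) ⇒ 8c, clock 43
[7] DMA t7→B (4c) ∥ CU A:t6 (8c) ⇒ 8c, clock 51
[8] DMA t8→A (2c) ∥ CU B:t7 (8c) ⇒ 8c, clock 59
[9] DMA idle ∥ CU A:t8 (8c) ⇒ 8c, clock 67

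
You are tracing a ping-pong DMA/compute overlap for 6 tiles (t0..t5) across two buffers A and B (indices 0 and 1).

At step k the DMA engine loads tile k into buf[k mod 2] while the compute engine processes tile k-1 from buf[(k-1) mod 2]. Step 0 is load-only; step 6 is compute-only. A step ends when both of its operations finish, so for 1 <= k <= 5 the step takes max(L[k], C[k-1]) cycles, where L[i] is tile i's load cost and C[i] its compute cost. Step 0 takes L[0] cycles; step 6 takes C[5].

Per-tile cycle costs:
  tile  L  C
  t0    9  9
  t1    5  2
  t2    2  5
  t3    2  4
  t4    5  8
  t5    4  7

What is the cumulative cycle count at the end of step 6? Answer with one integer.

  0. 9=9c; end=9; A:t0 B:-
  1. max(5,9)=9c; end=18; A:t0 B:t1
  2. max(2,2)=2c; end=20; A:t2 B:t1
  3. max(2,5)=5c; end=25; A:t2 B:t3
  4. max(5,4)=5c; end=30; A:t4 B:t3
  5. max(4,8)=8c; end=38; A:t4 B:t5
  6. 7=7c; end=45; A:t4 B:t5

end_cycle[6] = 45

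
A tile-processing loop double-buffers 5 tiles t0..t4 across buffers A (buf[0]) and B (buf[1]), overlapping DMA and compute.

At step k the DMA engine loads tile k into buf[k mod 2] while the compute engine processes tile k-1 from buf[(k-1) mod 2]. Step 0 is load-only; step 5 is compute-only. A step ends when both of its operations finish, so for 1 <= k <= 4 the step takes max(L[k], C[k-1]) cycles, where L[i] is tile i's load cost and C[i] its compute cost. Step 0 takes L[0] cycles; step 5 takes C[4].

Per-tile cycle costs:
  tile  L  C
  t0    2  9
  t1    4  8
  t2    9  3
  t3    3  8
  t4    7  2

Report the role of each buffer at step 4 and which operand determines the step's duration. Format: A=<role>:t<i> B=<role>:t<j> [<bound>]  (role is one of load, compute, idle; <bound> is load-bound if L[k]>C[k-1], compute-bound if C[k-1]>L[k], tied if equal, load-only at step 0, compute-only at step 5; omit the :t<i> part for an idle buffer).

step 4: A=load:t4 B=compute:t3 [compute-bound]

  0. 2=2c; end=2; A:t0 B:-
  1. max(4,9)=9c; end=11; A:t0 B:t1
  2. max(9,8)=9c; end=20; A:t2 B:t1
  3. max(3,3)=3c; end=23; A:t2 B:t3
  4. max(7,8)=8c; end=31; A:t4 B:t3
  5. 2=2c; end=33; A:t4 B:t3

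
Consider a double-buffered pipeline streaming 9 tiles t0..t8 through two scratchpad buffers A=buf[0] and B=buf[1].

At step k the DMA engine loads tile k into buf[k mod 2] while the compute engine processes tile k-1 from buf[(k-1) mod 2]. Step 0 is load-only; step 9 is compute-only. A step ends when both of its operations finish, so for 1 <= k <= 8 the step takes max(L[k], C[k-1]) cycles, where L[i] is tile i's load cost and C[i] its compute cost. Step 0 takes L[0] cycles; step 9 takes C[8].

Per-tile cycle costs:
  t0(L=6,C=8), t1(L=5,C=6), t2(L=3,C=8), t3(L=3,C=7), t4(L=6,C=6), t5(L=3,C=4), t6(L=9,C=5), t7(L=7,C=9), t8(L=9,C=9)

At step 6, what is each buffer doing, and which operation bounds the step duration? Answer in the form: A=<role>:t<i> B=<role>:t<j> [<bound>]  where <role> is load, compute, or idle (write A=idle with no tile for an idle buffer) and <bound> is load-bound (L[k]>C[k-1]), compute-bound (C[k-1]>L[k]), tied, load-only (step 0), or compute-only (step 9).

  0. 6=6c; end=6; A:t0 B:-
  1. max(5,8)=8c; end=14; A:t0 B:t1
  2. max(3,6)=6c; end=20; A:t2 B:t1
  3. max(3,8)=8c; end=28; A:t2 B:t3
  4. max(6,7)=7c; end=35; A:t4 B:t3
  5. max(3,6)=6c; end=41; A:t4 B:t5
  6. max(9,4)=9c; end=50; A:t6 B:t5
  7. max(7,5)=7c; end=57; A:t6 B:t7
  8. max(9,9)=9c; end=66; A:t8 B:t7
  9. 9=9c; end=75; A:t8 B:t7

step 6: A=load:t6 B=compute:t5 [load-bound]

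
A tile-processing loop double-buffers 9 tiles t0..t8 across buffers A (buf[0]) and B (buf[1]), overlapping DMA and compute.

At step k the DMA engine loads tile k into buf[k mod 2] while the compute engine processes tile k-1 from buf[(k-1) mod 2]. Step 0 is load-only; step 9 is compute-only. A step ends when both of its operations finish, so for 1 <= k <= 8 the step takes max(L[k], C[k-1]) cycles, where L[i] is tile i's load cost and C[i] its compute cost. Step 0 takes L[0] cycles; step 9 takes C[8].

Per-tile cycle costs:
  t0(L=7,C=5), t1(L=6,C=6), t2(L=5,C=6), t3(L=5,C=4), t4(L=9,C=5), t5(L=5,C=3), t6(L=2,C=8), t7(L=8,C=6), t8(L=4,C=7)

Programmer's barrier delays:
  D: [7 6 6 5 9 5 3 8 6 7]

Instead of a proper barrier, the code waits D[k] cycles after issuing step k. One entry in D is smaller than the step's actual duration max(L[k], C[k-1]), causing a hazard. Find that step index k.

hazard at step 3

[0] required=L[0]=7=7 vs D=7 ok
[1] required=max(L[1]=6,C[0]=5)=6 vs D=6 ok
[2] required=max(L[2]=5,C[1]=6)=6 vs D=6 ok
[3] required=max(L[3]=5,C[2]=6)=6 vs D=5 SHORT
[4] required=max(L[4]=9,C[3]=4)=9 vs D=9 ok
[5] required=max(L[5]=5,C[4]=5)=5 vs D=5 ok
[6] required=max(L[6]=2,C[5]=3)=3 vs D=3 ok
[7] required=max(L[7]=8,C[6]=8)=8 vs D=8 ok
[8] required=max(L[8]=4,C[7]=6)=6 vs D=6 ok
[9] required=C[8]=7=7 vs D=7 ok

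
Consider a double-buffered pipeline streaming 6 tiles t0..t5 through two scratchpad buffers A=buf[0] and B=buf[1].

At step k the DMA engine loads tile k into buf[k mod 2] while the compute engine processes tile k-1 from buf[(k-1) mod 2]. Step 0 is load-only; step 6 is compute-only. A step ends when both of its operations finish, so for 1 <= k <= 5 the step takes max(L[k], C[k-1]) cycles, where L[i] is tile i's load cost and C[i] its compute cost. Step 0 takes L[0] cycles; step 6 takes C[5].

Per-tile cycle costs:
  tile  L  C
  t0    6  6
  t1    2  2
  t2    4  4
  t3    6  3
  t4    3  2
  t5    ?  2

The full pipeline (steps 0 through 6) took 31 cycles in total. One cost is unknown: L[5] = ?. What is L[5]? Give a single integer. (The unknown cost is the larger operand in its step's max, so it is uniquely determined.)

L[5] = 4

step 0 | dur = L[0]=6 = 6
step 1 | dur = max(L[1]=2, C[0]=6) = 6
step 2 | dur = max(L[2]=4, C[1]=2) = 4
step 3 | dur = max(L[3]=6, C[2]=4) = 6
step 4 | dur = max(L[4]=3, C[3]=3) = 3
step 5 | dur = max(L[5]=?, C[4]=2) = L[5]  (unknown; binding)
step 6 | dur = C[5]=2 = 2
sum of known step durations = 27
dur[5] = total - known = 31 - 27 = 4
L[5] is the binding max in step 5, so L[5] = dur[5] = 4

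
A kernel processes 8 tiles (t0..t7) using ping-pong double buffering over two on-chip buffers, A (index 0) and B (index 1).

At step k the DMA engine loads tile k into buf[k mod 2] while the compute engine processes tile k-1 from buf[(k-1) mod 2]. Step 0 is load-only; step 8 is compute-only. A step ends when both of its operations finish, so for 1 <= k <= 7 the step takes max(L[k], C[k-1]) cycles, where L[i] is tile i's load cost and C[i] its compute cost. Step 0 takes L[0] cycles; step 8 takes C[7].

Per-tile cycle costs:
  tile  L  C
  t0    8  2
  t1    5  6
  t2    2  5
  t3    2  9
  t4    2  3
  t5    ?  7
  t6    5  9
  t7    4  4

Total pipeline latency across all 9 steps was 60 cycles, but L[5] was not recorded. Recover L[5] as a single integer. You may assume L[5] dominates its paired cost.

step 0 → dur = L[0]=8 = 8
step 1 → dur = max(L[1]=5, C[0]=2) = 5
step 2 → dur = max(L[2]=2, C[1]=6) = 6
step 3 → dur = max(L[3]=2, C[2]=5) = 5
step 4 → dur = max(L[4]=2, C[3]=9) = 9
step 5 → dur = max(L[5]=?, C[4]=3) = L[5]  (unknown; binding)
step 6 → dur = max(L[6]=5, C[5]=7) = 7
step 7 → dur = max(L[7]=4, C[6]=9) = 9
step 8 → dur = C[7]=4 = 4
sum of known step durations = 53
dur[5] = total - known = 60 - 53 = 7
L[5] is the binding max in step 5, so L[5] = dur[5] = 7

L[5] = 7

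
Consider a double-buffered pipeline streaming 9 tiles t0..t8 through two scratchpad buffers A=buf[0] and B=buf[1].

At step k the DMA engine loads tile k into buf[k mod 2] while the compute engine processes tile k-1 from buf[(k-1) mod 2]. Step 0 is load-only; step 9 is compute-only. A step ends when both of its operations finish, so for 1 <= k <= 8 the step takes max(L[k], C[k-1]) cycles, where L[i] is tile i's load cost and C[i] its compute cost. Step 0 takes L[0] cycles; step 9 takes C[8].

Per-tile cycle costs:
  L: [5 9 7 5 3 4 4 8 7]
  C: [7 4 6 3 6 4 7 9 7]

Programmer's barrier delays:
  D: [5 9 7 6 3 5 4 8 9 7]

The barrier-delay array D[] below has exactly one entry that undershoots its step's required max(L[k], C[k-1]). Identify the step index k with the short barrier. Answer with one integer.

hazard at step 5

step 0: need L[0]=5 = 5; D[0]=5 ok
step 1: need max(L[1]=9,C[0]=7) = 9; D[1]=9 ok
step 2: need max(L[2]=7,C[1]=4) = 7; D[2]=7 ok
step 3: need max(L[3]=5,C[2]=6) = 6; D[3]=6 ok
step 4: need max(L[4]=3,C[3]=3) = 3; D[4]=3 ok
step 5: need max(L[5]=4,C[4]=6) = 6; D[5]=5 SHORT
step 6: need max(L[6]=4,C[5]=4) = 4; D[6]=4 ok
step 7: need max(L[7]=8,C[6]=7) = 8; D[7]=8 ok
step 8: need max(L[8]=7,C[7]=9) = 9; D[8]=9 ok
step 9: need C[8]=7 = 7; D[9]=7 ok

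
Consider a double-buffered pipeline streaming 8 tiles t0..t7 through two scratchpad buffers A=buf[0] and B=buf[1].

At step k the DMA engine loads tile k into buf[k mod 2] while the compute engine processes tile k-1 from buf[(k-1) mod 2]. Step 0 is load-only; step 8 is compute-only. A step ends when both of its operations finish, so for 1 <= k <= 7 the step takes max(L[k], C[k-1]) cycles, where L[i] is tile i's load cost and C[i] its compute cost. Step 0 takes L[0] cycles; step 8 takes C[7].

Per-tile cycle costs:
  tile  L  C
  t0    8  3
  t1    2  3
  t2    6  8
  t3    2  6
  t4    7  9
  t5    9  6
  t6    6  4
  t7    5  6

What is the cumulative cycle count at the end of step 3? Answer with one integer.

end_cycle[3] = 25

step 0: L[0]=8 → dur=8, Σ=8 | A=load:t0 B=idle [load-only]
step 1: L[1]=2 C[0]=3 → dur=3, Σ=11 | A=compute:t0 B=load:t1 [compute-bound]
step 2: L[2]=6 C[1]=3 → dur=6, Σ=17 | A=load:t2 B=compute:t1 [load-bound]
step 3: L[3]=2 C[2]=8 → dur=8, Σ=25 | A=compute:t2 B=load:t3 [compute-bound]
step 4: L[4]=7 C[3]=6 → dur=7, Σ=32 | A=load:t4 B=compute:t3 [load-bound]
step 5: L[5]=9 C[4]=9 → dur=9, Σ=41 | A=compute:t4 B=load:t5 [tied]
step 6: L[6]=6 C[5]=6 → dur=6, Σ=47 | A=load:t6 B=compute:t5 [tied]
step 7: L[7]=5 C[6]=4 → dur=5, Σ=52 | A=compute:t6 B=load:t7 [load-bound]
step 8: C[7]=6 → dur=6, Σ=58 | A=idle B=compute:t7 [compute-only]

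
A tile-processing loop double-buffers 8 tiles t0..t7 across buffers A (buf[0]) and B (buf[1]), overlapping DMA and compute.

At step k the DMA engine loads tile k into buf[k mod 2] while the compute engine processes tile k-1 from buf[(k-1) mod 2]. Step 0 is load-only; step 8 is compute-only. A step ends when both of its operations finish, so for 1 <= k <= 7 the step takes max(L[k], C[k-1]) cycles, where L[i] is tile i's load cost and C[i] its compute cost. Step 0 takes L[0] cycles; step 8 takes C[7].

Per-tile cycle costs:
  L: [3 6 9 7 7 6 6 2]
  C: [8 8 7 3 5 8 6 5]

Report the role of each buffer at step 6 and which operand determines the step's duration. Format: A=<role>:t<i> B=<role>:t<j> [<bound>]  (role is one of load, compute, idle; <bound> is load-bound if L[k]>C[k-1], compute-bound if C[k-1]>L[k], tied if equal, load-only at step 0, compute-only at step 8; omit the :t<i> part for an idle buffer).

[0] DMA t0→A (3c) ∥ CU idle ⇒ 3c, clock 3
[1] DMA t1→B (6c) ∥ CU A:t0 (8c) ⇒ 8c, clock 11
[2] DMA t2→A (9c) ∥ CU B:t1 (8c) ⇒ 9c, clock 20
[3] DMA t3→B (7c) ∥ CU A:t2 (7c) ⇒ 7c, clock 27
[4] DMA t4→A (7c) ∥ CU B:t3 (3c) ⇒ 7c, clock 34
[5] DMA t5→B (6c) ∥ CU A:t4 (5c) ⇒ 6c, clock 40
[6] DMA t6→A (6c) ∥ CU B:t5 (8c) ⇒ 8c, clock 48
[7] DMA t7→B (2c) ∥ CU A:t6 (6c) ⇒ 6c, clock 54
[8] DMA idle ∥ CU B:t7 (5c) ⇒ 5c, clock 59

step 6: A=load:t6 B=compute:t5 [compute-bound]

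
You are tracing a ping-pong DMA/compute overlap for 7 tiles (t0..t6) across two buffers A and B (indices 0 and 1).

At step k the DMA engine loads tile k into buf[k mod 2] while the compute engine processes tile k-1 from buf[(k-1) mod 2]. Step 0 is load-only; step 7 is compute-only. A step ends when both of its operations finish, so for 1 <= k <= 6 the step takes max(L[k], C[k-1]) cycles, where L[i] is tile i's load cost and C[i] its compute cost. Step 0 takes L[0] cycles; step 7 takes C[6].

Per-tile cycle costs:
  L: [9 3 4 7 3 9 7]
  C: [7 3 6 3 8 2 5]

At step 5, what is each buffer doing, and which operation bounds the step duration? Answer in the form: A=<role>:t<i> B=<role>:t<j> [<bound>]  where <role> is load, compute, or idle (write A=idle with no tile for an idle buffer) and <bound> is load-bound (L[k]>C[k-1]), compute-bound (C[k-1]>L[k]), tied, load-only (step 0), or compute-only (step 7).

step 5: A=compute:t4 B=load:t5 [load-bound]

[0] DMA t0→A (9c) ∥ CU idle ⇒ 9c, clock 9
[1] DMA t1→B (3c) ∥ CU A:t0 (7c) ⇒ 7c, clock 16
[2] DMA t2→A (4c) ∥ CU B:t1 (3c) ⇒ 4c, clock 20
[3] DMA t3→B (7c) ∥ CU A:t2 (6c) ⇒ 7c, clock 27
[4] DMA t4→A (3c) ∥ CU B:t3 (3c) ⇒ 3c, clock 30
[5] DMA t5→B (9c) ∥ CU A:t4 (8c) ⇒ 9c, clock 39
[6] DMA t6→A (7c) ∥ CU B:t5 (2c) ⇒ 7c, clock 46
[7] DMA idle ∥ CU A:t6 (5c) ⇒ 5c, clock 51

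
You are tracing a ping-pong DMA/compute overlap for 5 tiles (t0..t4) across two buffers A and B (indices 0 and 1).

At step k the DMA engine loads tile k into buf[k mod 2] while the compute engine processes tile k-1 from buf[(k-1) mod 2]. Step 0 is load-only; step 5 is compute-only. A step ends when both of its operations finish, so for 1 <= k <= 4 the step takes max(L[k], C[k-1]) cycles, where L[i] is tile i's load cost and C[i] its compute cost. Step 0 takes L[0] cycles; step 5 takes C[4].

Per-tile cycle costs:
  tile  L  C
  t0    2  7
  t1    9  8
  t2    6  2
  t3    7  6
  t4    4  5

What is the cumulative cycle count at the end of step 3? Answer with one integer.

  0. 2=2c; end=2; A:t0 B:-
  1. max(9,7)=9c; end=11; A:t0 B:t1
  2. max(6,8)=8c; end=19; A:t2 B:t1
  3. max(7,2)=7c; end=26; A:t2 B:t3
  4. max(4,6)=6c; end=32; A:t4 B:t3
  5. 5=5c; end=37; A:t4 B:t3

end_cycle[3] = 26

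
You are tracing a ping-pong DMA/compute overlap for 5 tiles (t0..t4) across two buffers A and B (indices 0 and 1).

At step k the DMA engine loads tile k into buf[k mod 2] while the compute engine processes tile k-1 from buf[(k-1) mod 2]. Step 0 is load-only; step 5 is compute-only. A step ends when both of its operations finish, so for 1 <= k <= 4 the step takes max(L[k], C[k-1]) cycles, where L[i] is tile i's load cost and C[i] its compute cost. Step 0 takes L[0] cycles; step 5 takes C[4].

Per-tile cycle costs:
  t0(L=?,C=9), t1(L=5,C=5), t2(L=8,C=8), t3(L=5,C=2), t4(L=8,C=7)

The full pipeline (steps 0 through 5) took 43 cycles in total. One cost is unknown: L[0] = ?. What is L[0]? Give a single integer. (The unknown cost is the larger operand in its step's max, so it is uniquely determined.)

L[0] = 3

step 0: dur = L[0]=? = L[0]  (unknown; binding)
step 1: dur = max(L[1]=5, C[0]=9) = 9
step 2: dur = max(L[2]=8, C[1]=5) = 8
step 3: dur = max(L[3]=5, C[2]=8) = 8
step 4: dur = max(L[4]=8, C[3]=2) = 8
step 5: dur = C[4]=7 = 7
sum of known step durations = 40
dur[0] = total - known = 43 - 40 = 3
L[0] is the binding max in step 0, so L[0] = dur[0] = 3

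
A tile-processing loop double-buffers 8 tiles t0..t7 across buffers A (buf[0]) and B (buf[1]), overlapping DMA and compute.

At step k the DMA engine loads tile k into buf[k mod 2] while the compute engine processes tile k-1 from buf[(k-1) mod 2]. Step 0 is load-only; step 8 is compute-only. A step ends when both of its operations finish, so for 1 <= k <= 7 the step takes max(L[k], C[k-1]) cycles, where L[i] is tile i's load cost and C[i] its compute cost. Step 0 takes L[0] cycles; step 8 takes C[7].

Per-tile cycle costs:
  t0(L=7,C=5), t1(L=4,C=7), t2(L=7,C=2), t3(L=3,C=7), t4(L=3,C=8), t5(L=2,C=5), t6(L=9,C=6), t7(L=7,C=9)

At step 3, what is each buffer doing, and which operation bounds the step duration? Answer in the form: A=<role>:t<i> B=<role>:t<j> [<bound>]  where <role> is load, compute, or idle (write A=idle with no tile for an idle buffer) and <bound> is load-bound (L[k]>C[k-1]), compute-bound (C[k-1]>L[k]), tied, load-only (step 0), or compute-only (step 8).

step 3: A=compute:t2 B=load:t3 [load-bound]

step 0: L[0]=7 → dur=7, Σ=7 | A=load:t0 B=idle [load-only]
step 1: L[1]=4 C[0]=5 → dur=5, Σ=12 | A=compute:t0 B=load:t1 [compute-bound]
step 2: L[2]=7 C[1]=7 → dur=7, Σ=19 | A=load:t2 B=compute:t1 [tied]
step 3: L[3]=3 C[2]=2 → dur=3, Σ=22 | A=compute:t2 B=load:t3 [load-bound]
step 4: L[4]=3 C[3]=7 → dur=7, Σ=29 | A=load:t4 B=compute:t3 [compute-bound]
step 5: L[5]=2 C[4]=8 → dur=8, Σ=37 | A=compute:t4 B=load:t5 [compute-bound]
step 6: L[6]=9 C[5]=5 → dur=9, Σ=46 | A=load:t6 B=compute:t5 [load-bound]
step 7: L[7]=7 C[6]=6 → dur=7, Σ=53 | A=compute:t6 B=load:t7 [load-bound]
step 8: C[7]=9 → dur=9, Σ=62 | A=idle B=compute:t7 [compute-only]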